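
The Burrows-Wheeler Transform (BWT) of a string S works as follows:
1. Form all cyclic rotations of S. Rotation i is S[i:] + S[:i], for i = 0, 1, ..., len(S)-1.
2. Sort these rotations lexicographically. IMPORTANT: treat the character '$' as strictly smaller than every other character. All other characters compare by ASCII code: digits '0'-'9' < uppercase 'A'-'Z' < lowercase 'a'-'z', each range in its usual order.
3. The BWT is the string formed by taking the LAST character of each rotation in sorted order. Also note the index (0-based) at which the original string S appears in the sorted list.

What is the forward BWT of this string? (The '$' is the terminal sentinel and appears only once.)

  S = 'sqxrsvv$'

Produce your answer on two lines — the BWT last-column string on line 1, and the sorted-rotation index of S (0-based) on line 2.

All 8 rotations (rotation i = S[i:]+S[:i]):
  rot[0] = sqxrsvv$
  rot[1] = qxrsvv$s
  rot[2] = xrsvv$sq
  rot[3] = rsvv$sqx
  rot[4] = svv$sqxr
  rot[5] = vv$sqxrs
  rot[6] = v$sqxrsv
  rot[7] = $sqxrsvv
Sorted (with $ < everything):
  sorted[0] = $sqxrsvv  (last char: 'v')
  sorted[1] = qxrsvv$s  (last char: 's')
  sorted[2] = rsvv$sqx  (last char: 'x')
  sorted[3] = sqxrsvv$  (last char: '$')
  sorted[4] = svv$sqxr  (last char: 'r')
  sorted[5] = v$sqxrsv  (last char: 'v')
  sorted[6] = vv$sqxrs  (last char: 's')
  sorted[7] = xrsvv$sq  (last char: 'q')
Last column: vsx$rvsq
Original string S is at sorted index 3

Answer: vsx$rvsq
3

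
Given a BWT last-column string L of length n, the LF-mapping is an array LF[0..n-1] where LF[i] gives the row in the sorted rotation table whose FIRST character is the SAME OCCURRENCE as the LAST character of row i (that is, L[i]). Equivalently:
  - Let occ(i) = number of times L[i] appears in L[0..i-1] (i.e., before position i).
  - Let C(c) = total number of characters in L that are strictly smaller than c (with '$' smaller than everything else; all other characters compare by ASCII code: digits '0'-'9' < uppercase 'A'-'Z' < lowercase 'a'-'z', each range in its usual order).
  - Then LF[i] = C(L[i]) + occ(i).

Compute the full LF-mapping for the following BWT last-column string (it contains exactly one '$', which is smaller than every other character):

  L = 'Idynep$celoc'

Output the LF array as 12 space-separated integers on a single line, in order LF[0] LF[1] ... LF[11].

Char counts: '$':1, 'I':1, 'c':2, 'd':1, 'e':2, 'l':1, 'n':1, 'o':1, 'p':1, 'y':1
C (first-col start): C('$')=0, C('I')=1, C('c')=2, C('d')=4, C('e')=5, C('l')=7, C('n')=8, C('o')=9, C('p')=10, C('y')=11
L[0]='I': occ=0, LF[0]=C('I')+0=1+0=1
L[1]='d': occ=0, LF[1]=C('d')+0=4+0=4
L[2]='y': occ=0, LF[2]=C('y')+0=11+0=11
L[3]='n': occ=0, LF[3]=C('n')+0=8+0=8
L[4]='e': occ=0, LF[4]=C('e')+0=5+0=5
L[5]='p': occ=0, LF[5]=C('p')+0=10+0=10
L[6]='$': occ=0, LF[6]=C('$')+0=0+0=0
L[7]='c': occ=0, LF[7]=C('c')+0=2+0=2
L[8]='e': occ=1, LF[8]=C('e')+1=5+1=6
L[9]='l': occ=0, LF[9]=C('l')+0=7+0=7
L[10]='o': occ=0, LF[10]=C('o')+0=9+0=9
L[11]='c': occ=1, LF[11]=C('c')+1=2+1=3

Answer: 1 4 11 8 5 10 0 2 6 7 9 3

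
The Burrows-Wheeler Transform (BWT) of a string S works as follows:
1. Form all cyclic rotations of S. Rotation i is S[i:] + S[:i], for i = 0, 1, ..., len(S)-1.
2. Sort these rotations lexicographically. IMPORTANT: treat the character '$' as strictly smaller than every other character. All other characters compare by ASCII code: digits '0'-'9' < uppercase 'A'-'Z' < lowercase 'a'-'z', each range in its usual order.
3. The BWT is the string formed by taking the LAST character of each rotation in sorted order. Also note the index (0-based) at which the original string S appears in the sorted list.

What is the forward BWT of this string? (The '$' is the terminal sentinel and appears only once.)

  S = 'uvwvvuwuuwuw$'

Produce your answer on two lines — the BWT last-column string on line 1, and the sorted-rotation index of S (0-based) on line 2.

All 13 rotations (rotation i = S[i:]+S[:i]):
  rot[0] = uvwvvuwuuwuw$
  rot[1] = vwvvuwuuwuw$u
  rot[2] = wvvuwuuwuw$uv
  rot[3] = vvuwuuwuw$uvw
  rot[4] = vuwuuwuw$uvwv
  rot[5] = uwuuwuw$uvwvv
  rot[6] = wuuwuw$uvwvvu
  rot[7] = uuwuw$uvwvvuw
  rot[8] = uwuw$uvwvvuwu
  rot[9] = wuw$uvwvvuwuu
  rot[10] = uw$uvwvvuwuuw
  rot[11] = w$uvwvvuwuuwu
  rot[12] = $uvwvvuwuuwuw
Sorted (with $ < everything):
  sorted[0] = $uvwvvuwuuwuw  (last char: 'w')
  sorted[1] = uuwuw$uvwvvuw  (last char: 'w')
  sorted[2] = uvwvvuwuuwuw$  (last char: '$')
  sorted[3] = uw$uvwvvuwuuw  (last char: 'w')
  sorted[4] = uwuuwuw$uvwvv  (last char: 'v')
  sorted[5] = uwuw$uvwvvuwu  (last char: 'u')
  sorted[6] = vuwuuwuw$uvwv  (last char: 'v')
  sorted[7] = vvuwuuwuw$uvw  (last char: 'w')
  sorted[8] = vwvvuwuuwuw$u  (last char: 'u')
  sorted[9] = w$uvwvvuwuuwu  (last char: 'u')
  sorted[10] = wuuwuw$uvwvvu  (last char: 'u')
  sorted[11] = wuw$uvwvvuwuu  (last char: 'u')
  sorted[12] = wvvuwuuwuw$uv  (last char: 'v')
Last column: ww$wvuvwuuuuv
Original string S is at sorted index 2

Answer: ww$wvuvwuuuuv
2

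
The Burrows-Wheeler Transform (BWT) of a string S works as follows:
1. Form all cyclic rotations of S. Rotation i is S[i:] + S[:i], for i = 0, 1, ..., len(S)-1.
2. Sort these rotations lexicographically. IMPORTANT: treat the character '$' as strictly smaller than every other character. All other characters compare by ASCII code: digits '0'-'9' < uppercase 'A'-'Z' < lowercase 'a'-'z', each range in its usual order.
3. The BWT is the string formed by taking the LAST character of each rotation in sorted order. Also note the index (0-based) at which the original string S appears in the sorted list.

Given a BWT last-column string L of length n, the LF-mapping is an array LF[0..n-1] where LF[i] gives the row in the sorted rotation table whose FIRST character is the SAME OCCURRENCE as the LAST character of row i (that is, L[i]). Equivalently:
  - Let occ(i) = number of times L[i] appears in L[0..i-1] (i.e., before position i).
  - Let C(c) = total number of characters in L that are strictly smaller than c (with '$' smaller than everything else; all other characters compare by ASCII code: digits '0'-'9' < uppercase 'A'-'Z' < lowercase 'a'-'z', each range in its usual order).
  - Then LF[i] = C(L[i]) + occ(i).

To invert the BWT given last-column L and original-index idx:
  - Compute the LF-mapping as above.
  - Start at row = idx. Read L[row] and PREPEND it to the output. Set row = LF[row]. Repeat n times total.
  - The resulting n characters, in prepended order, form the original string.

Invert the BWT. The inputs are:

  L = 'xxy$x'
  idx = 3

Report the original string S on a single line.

LF mapping: 1 2 4 0 3
Walk LF starting at row 3, prepending L[row]:
  step 1: row=3, L[3]='$', prepend. Next row=LF[3]=0
  step 2: row=0, L[0]='x', prepend. Next row=LF[0]=1
  step 3: row=1, L[1]='x', prepend. Next row=LF[1]=2
  step 4: row=2, L[2]='y', prepend. Next row=LF[2]=4
  step 5: row=4, L[4]='x', prepend. Next row=LF[4]=3
Reversed output: xyxx$

Answer: xyxx$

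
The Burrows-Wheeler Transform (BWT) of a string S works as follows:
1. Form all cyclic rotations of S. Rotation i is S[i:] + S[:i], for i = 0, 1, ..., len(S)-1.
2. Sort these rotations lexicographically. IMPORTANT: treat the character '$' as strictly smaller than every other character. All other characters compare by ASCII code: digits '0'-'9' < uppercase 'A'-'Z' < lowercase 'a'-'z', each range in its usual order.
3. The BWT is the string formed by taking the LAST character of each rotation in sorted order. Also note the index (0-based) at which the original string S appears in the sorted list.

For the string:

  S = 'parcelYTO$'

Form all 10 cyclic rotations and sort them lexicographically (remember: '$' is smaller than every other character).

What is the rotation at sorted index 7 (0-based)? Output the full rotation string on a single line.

All 10 rotations (rotation i = S[i:]+S[:i]):
  rot[0] = parcelYTO$
  rot[1] = arcelYTO$p
  rot[2] = rcelYTO$pa
  rot[3] = celYTO$par
  rot[4] = elYTO$parc
  rot[5] = lYTO$parce
  rot[6] = YTO$parcel
  rot[7] = TO$parcelY
  rot[8] = O$parcelYT
  rot[9] = $parcelYTO
Sorted (with $ < everything):
  sorted[0] = $parcelYTO
  sorted[1] = O$parcelYT
  sorted[2] = TO$parcelY
  sorted[3] = YTO$parcel
  sorted[4] = arcelYTO$p
  sorted[5] = celYTO$par
  sorted[6] = elYTO$parc
  sorted[7] = lYTO$parce
  sorted[8] = parcelYTO$
  sorted[9] = rcelYTO$pa
sorted[7] = lYTO$parce

Answer: lYTO$parce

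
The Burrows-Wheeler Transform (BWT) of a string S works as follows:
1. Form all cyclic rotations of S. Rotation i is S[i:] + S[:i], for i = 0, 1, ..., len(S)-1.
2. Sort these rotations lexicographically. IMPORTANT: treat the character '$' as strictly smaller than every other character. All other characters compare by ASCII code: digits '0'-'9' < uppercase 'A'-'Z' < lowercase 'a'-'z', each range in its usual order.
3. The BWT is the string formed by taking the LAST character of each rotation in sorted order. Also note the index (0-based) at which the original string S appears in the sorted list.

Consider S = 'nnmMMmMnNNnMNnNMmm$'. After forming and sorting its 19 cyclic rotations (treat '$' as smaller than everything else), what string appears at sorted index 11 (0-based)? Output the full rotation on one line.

Answer: mMMmMnNNnMNnNMmm$nn

Derivation:
All 19 rotations (rotation i = S[i:]+S[:i]):
  rot[0] = nnmMMmMnNNnMNnNMmm$
  rot[1] = nmMMmMnNNnMNnNMmm$n
  rot[2] = mMMmMnNNnMNnNMmm$nn
  rot[3] = MMmMnNNnMNnNMmm$nnm
  rot[4] = MmMnNNnMNnNMmm$nnmM
  rot[5] = mMnNNnMNnNMmm$nnmMM
  rot[6] = MnNNnMNnNMmm$nnmMMm
  rot[7] = nNNnMNnNMmm$nnmMMmM
  rot[8] = NNnMNnNMmm$nnmMMmMn
  rot[9] = NnMNnNMmm$nnmMMmMnN
  rot[10] = nMNnNMmm$nnmMMmMnNN
  rot[11] = MNnNMmm$nnmMMmMnNNn
  rot[12] = NnNMmm$nnmMMmMnNNnM
  rot[13] = nNMmm$nnmMMmMnNNnMN
  rot[14] = NMmm$nnmMMmMnNNnMNn
  rot[15] = Mmm$nnmMMmMnNNnMNnN
  rot[16] = mm$nnmMMmMnNNnMNnNM
  rot[17] = m$nnmMMmMnNNnMNnNMm
  rot[18] = $nnmMMmMnNNnMNnNMmm
Sorted (with $ < everything):
  sorted[0] = $nnmMMmMnNNnMNnNMmm
  sorted[1] = MMmMnNNnMNnNMmm$nnm
  sorted[2] = MNnNMmm$nnmMMmMnNNn
  sorted[3] = MmMnNNnMNnNMmm$nnmM
  sorted[4] = Mmm$nnmMMmMnNNnMNnN
  sorted[5] = MnNNnMNnNMmm$nnmMMm
  sorted[6] = NMmm$nnmMMmMnNNnMNn
  sorted[7] = NNnMNnNMmm$nnmMMmMn
  sorted[8] = NnMNnNMmm$nnmMMmMnN
  sorted[9] = NnNMmm$nnmMMmMnNNnM
  sorted[10] = m$nnmMMmMnNNnMNnNMm
  sorted[11] = mMMmMnNNnMNnNMmm$nn
  sorted[12] = mMnNNnMNnNMmm$nnmMM
  sorted[13] = mm$nnmMMmMnNNnMNnNM
  sorted[14] = nMNnNMmm$nnmMMmMnNN
  sorted[15] = nNMmm$nnmMMmMnNNnMN
  sorted[16] = nNNnMNnNMmm$nnmMMmM
  sorted[17] = nmMMmMnNNnMNnNMmm$n
  sorted[18] = nnmMMmMnNNnMNnNMmm$
sorted[11] = mMMmMnNNnMNnNMmm$nn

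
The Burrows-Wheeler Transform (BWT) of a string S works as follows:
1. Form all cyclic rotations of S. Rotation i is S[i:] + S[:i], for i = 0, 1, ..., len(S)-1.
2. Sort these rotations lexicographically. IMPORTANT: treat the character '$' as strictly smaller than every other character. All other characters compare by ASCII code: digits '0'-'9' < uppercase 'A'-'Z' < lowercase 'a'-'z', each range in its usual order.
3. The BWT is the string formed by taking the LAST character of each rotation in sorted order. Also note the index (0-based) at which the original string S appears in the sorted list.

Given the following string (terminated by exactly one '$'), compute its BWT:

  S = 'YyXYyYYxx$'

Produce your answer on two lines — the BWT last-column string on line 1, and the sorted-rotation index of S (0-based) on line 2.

Answer: xyyY$XxYYY
4

Derivation:
All 10 rotations (rotation i = S[i:]+S[:i]):
  rot[0] = YyXYyYYxx$
  rot[1] = yXYyYYxx$Y
  rot[2] = XYyYYxx$Yy
  rot[3] = YyYYxx$YyX
  rot[4] = yYYxx$YyXY
  rot[5] = YYxx$YyXYy
  rot[6] = Yxx$YyXYyY
  rot[7] = xx$YyXYyYY
  rot[8] = x$YyXYyYYx
  rot[9] = $YyXYyYYxx
Sorted (with $ < everything):
  sorted[0] = $YyXYyYYxx  (last char: 'x')
  sorted[1] = XYyYYxx$Yy  (last char: 'y')
  sorted[2] = YYxx$YyXYy  (last char: 'y')
  sorted[3] = Yxx$YyXYyY  (last char: 'Y')
  sorted[4] = YyXYyYYxx$  (last char: '$')
  sorted[5] = YyYYxx$YyX  (last char: 'X')
  sorted[6] = x$YyXYyYYx  (last char: 'x')
  sorted[7] = xx$YyXYyYY  (last char: 'Y')
  sorted[8] = yXYyYYxx$Y  (last char: 'Y')
  sorted[9] = yYYxx$YyXY  (last char: 'Y')
Last column: xyyY$XxYYY
Original string S is at sorted index 4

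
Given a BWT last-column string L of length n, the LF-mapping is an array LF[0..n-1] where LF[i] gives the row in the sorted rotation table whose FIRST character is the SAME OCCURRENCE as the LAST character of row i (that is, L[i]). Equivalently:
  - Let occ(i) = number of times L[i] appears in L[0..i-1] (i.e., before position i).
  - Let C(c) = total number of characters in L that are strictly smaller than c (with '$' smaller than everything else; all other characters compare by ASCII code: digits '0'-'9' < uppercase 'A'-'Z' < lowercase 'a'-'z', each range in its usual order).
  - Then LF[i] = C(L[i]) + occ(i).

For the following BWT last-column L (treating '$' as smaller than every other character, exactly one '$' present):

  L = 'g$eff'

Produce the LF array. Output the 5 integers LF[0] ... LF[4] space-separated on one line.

Char counts: '$':1, 'e':1, 'f':2, 'g':1
C (first-col start): C('$')=0, C('e')=1, C('f')=2, C('g')=4
L[0]='g': occ=0, LF[0]=C('g')+0=4+0=4
L[1]='$': occ=0, LF[1]=C('$')+0=0+0=0
L[2]='e': occ=0, LF[2]=C('e')+0=1+0=1
L[3]='f': occ=0, LF[3]=C('f')+0=2+0=2
L[4]='f': occ=1, LF[4]=C('f')+1=2+1=3

Answer: 4 0 1 2 3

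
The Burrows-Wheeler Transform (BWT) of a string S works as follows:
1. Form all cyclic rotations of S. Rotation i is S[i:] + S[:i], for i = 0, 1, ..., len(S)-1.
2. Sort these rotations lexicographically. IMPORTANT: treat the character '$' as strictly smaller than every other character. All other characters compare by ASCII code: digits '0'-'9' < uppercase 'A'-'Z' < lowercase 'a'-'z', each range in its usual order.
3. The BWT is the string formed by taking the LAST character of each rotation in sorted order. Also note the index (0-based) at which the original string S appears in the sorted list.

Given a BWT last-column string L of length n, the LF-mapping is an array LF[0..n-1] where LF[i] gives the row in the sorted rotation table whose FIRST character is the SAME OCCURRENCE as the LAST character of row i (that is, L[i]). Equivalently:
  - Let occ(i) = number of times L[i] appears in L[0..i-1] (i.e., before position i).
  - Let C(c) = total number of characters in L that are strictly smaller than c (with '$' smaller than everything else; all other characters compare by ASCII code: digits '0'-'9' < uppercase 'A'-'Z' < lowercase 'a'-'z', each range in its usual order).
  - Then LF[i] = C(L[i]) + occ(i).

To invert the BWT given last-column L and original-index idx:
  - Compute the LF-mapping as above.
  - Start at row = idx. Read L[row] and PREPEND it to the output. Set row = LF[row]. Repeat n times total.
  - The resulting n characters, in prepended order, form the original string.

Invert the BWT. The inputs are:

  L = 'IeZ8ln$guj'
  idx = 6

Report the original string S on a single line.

LF mapping: 2 4 3 1 7 8 0 5 9 6
Walk LF starting at row 6, prepending L[row]:
  step 1: row=6, L[6]='$', prepend. Next row=LF[6]=0
  step 2: row=0, L[0]='I', prepend. Next row=LF[0]=2
  step 3: row=2, L[2]='Z', prepend. Next row=LF[2]=3
  step 4: row=3, L[3]='8', prepend. Next row=LF[3]=1
  step 5: row=1, L[1]='e', prepend. Next row=LF[1]=4
  step 6: row=4, L[4]='l', prepend. Next row=LF[4]=7
  step 7: row=7, L[7]='g', prepend. Next row=LF[7]=5
  step 8: row=5, L[5]='n', prepend. Next row=LF[5]=8
  step 9: row=8, L[8]='u', prepend. Next row=LF[8]=9
  step 10: row=9, L[9]='j', prepend. Next row=LF[9]=6
Reversed output: jungle8ZI$

Answer: jungle8ZI$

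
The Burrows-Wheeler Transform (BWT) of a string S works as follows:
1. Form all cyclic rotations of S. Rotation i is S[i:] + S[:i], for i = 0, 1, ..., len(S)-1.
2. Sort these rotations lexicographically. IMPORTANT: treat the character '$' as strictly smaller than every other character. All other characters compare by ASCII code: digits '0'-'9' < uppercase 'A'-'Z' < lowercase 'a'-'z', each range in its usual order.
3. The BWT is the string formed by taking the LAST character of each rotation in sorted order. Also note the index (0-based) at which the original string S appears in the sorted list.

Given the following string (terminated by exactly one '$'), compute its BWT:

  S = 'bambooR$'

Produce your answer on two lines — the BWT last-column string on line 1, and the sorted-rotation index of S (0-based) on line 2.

All 8 rotations (rotation i = S[i:]+S[:i]):
  rot[0] = bambooR$
  rot[1] = ambooR$b
  rot[2] = mbooR$ba
  rot[3] = booR$bam
  rot[4] = ooR$bamb
  rot[5] = oR$bambo
  rot[6] = R$bamboo
  rot[7] = $bambooR
Sorted (with $ < everything):
  sorted[0] = $bambooR  (last char: 'R')
  sorted[1] = R$bamboo  (last char: 'o')
  sorted[2] = ambooR$b  (last char: 'b')
  sorted[3] = bambooR$  (last char: '$')
  sorted[4] = booR$bam  (last char: 'm')
  sorted[5] = mbooR$ba  (last char: 'a')
  sorted[6] = oR$bambo  (last char: 'o')
  sorted[7] = ooR$bamb  (last char: 'b')
Last column: Rob$maob
Original string S is at sorted index 3

Answer: Rob$maob
3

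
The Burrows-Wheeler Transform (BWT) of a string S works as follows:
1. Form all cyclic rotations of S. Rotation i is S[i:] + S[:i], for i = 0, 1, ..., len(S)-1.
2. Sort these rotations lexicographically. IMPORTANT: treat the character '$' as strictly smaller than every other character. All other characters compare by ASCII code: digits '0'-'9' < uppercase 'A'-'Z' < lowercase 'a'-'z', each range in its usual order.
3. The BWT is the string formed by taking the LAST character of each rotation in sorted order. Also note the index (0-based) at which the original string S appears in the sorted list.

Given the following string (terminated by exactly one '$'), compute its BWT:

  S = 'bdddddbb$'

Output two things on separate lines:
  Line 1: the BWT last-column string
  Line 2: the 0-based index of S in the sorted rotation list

All 9 rotations (rotation i = S[i:]+S[:i]):
  rot[0] = bdddddbb$
  rot[1] = dddddbb$b
  rot[2] = ddddbb$bd
  rot[3] = dddbb$bdd
  rot[4] = ddbb$bddd
  rot[5] = dbb$bdddd
  rot[6] = bb$bddddd
  rot[7] = b$bdddddb
  rot[8] = $bdddddbb
Sorted (with $ < everything):
  sorted[0] = $bdddddbb  (last char: 'b')
  sorted[1] = b$bdddddb  (last char: 'b')
  sorted[2] = bb$bddddd  (last char: 'd')
  sorted[3] = bdddddbb$  (last char: '$')
  sorted[4] = dbb$bdddd  (last char: 'd')
  sorted[5] = ddbb$bddd  (last char: 'd')
  sorted[6] = dddbb$bdd  (last char: 'd')
  sorted[7] = ddddbb$bd  (last char: 'd')
  sorted[8] = dddddbb$b  (last char: 'b')
Last column: bbd$ddddb
Original string S is at sorted index 3

Answer: bbd$ddddb
3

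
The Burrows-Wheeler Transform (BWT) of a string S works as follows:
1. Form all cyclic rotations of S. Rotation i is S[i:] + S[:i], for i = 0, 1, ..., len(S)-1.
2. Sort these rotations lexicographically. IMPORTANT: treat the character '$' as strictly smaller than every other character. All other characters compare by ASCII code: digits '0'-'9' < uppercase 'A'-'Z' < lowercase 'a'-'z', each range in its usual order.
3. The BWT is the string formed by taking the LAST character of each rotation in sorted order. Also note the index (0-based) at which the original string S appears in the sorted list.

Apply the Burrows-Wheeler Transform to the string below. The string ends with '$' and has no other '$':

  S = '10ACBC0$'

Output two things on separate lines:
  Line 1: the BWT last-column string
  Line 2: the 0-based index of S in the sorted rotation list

All 8 rotations (rotation i = S[i:]+S[:i]):
  rot[0] = 10ACBC0$
  rot[1] = 0ACBC0$1
  rot[2] = ACBC0$10
  rot[3] = CBC0$10A
  rot[4] = BC0$10AC
  rot[5] = C0$10ACB
  rot[6] = 0$10ACBC
  rot[7] = $10ACBC0
Sorted (with $ < everything):
  sorted[0] = $10ACBC0  (last char: '0')
  sorted[1] = 0$10ACBC  (last char: 'C')
  sorted[2] = 0ACBC0$1  (last char: '1')
  sorted[3] = 10ACBC0$  (last char: '$')
  sorted[4] = ACBC0$10  (last char: '0')
  sorted[5] = BC0$10AC  (last char: 'C')
  sorted[6] = C0$10ACB  (last char: 'B')
  sorted[7] = CBC0$10A  (last char: 'A')
Last column: 0C1$0CBA
Original string S is at sorted index 3

Answer: 0C1$0CBA
3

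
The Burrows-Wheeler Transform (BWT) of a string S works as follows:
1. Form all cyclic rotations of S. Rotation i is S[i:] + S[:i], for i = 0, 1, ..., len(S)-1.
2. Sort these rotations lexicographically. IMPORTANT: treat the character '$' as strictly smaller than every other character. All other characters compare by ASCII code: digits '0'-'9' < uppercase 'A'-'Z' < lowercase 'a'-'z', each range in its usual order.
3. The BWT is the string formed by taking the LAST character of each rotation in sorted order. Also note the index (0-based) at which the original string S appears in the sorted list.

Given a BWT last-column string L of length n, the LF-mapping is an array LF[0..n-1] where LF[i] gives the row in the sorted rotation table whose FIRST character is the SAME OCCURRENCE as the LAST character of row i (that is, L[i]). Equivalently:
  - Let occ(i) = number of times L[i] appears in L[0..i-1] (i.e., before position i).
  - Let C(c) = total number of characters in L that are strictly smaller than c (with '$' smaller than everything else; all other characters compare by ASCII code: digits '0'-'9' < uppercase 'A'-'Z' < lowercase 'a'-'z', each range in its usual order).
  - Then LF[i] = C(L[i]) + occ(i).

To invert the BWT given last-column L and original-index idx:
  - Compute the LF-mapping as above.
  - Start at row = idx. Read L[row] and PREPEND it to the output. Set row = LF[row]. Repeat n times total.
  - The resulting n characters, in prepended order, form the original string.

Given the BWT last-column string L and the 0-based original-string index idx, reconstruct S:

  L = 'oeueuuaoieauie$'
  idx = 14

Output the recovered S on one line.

LF mapping: 9 3 11 4 12 13 1 10 7 5 2 14 8 6 0
Walk LF starting at row 14, prepending L[row]:
  step 1: row=14, L[14]='$', prepend. Next row=LF[14]=0
  step 2: row=0, L[0]='o', prepend. Next row=LF[0]=9
  step 3: row=9, L[9]='e', prepend. Next row=LF[9]=5
  step 4: row=5, L[5]='u', prepend. Next row=LF[5]=13
  step 5: row=13, L[13]='e', prepend. Next row=LF[13]=6
  step 6: row=6, L[6]='a', prepend. Next row=LF[6]=1
  step 7: row=1, L[1]='e', prepend. Next row=LF[1]=3
  step 8: row=3, L[3]='e', prepend. Next row=LF[3]=4
  step 9: row=4, L[4]='u', prepend. Next row=LF[4]=12
  step 10: row=12, L[12]='i', prepend. Next row=LF[12]=8
  step 11: row=8, L[8]='i', prepend. Next row=LF[8]=7
  step 12: row=7, L[7]='o', prepend. Next row=LF[7]=10
  step 13: row=10, L[10]='a', prepend. Next row=LF[10]=2
  step 14: row=2, L[2]='u', prepend. Next row=LF[2]=11
  step 15: row=11, L[11]='u', prepend. Next row=LF[11]=14
Reversed output: uuaoiiueeaeueo$

Answer: uuaoiiueeaeueo$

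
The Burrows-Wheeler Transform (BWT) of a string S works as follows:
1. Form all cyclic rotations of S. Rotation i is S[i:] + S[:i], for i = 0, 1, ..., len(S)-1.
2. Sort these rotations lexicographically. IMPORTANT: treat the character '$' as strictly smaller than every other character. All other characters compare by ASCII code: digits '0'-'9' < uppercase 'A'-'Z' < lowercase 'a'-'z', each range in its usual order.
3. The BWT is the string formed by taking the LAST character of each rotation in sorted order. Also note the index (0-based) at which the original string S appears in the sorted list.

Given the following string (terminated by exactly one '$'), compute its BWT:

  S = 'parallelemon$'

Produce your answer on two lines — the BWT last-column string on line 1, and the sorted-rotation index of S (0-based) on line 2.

All 13 rotations (rotation i = S[i:]+S[:i]):
  rot[0] = parallelemon$
  rot[1] = arallelemon$p
  rot[2] = rallelemon$pa
  rot[3] = allelemon$par
  rot[4] = llelemon$para
  rot[5] = lelemon$paral
  rot[6] = elemon$parall
  rot[7] = lemon$paralle
  rot[8] = emon$parallel
  rot[9] = mon$parallele
  rot[10] = on$parallelem
  rot[11] = n$parallelemo
  rot[12] = $parallelemon
Sorted (with $ < everything):
  sorted[0] = $parallelemon  (last char: 'n')
  sorted[1] = allelemon$par  (last char: 'r')
  sorted[2] = arallelemon$p  (last char: 'p')
  sorted[3] = elemon$parall  (last char: 'l')
  sorted[4] = emon$parallel  (last char: 'l')
  sorted[5] = lelemon$paral  (last char: 'l')
  sorted[6] = lemon$paralle  (last char: 'e')
  sorted[7] = llelemon$para  (last char: 'a')
  sorted[8] = mon$parallele  (last char: 'e')
  sorted[9] = n$parallelemo  (last char: 'o')
  sorted[10] = on$parallelem  (last char: 'm')
  sorted[11] = parallelemon$  (last char: '$')
  sorted[12] = rallelemon$pa  (last char: 'a')
Last column: nrpllleaeom$a
Original string S is at sorted index 11

Answer: nrpllleaeom$a
11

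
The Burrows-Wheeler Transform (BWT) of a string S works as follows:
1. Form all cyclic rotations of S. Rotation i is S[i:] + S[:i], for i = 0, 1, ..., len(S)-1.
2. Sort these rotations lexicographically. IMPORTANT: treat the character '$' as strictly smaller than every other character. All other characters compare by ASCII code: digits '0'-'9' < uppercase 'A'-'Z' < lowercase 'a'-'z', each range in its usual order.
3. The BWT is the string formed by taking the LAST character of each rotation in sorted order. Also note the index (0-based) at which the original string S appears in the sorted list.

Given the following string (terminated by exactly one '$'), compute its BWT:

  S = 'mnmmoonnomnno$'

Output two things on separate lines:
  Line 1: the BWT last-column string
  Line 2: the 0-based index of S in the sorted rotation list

Answer: on$ommmonnnnom
2

Derivation:
All 14 rotations (rotation i = S[i:]+S[:i]):
  rot[0] = mnmmoonnomnno$
  rot[1] = nmmoonnomnno$m
  rot[2] = mmoonnomnno$mn
  rot[3] = moonnomnno$mnm
  rot[4] = oonnomnno$mnmm
  rot[5] = onnomnno$mnmmo
  rot[6] = nnomnno$mnmmoo
  rot[7] = nomnno$mnmmoon
  rot[8] = omnno$mnmmoonn
  rot[9] = mnno$mnmmoonno
  rot[10] = nno$mnmmoonnom
  rot[11] = no$mnmmoonnomn
  rot[12] = o$mnmmoonnomnn
  rot[13] = $mnmmoonnomnno
Sorted (with $ < everything):
  sorted[0] = $mnmmoonnomnno  (last char: 'o')
  sorted[1] = mmoonnomnno$mn  (last char: 'n')
  sorted[2] = mnmmoonnomnno$  (last char: '$')
  sorted[3] = mnno$mnmmoonno  (last char: 'o')
  sorted[4] = moonnomnno$mnm  (last char: 'm')
  sorted[5] = nmmoonnomnno$m  (last char: 'm')
  sorted[6] = nno$mnmmoonnom  (last char: 'm')
  sorted[7] = nnomnno$mnmmoo  (last char: 'o')
  sorted[8] = no$mnmmoonnomn  (last char: 'n')
  sorted[9] = nomnno$mnmmoon  (last char: 'n')
  sorted[10] = o$mnmmoonnomnn  (last char: 'n')
  sorted[11] = omnno$mnmmoonn  (last char: 'n')
  sorted[12] = onnomnno$mnmmo  (last char: 'o')
  sorted[13] = oonnomnno$mnmm  (last char: 'm')
Last column: on$ommmonnnnom
Original string S is at sorted index 2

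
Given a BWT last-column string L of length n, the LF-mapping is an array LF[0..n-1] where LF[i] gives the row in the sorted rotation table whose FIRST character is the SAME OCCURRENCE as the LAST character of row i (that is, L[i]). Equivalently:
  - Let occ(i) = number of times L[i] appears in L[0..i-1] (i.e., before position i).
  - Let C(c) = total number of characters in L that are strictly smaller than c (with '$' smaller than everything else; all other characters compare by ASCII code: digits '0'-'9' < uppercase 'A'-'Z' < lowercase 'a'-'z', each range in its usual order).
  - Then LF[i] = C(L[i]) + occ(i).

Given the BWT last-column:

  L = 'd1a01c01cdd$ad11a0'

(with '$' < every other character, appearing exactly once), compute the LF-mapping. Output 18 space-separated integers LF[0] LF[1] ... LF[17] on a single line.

Answer: 14 4 9 1 5 12 2 6 13 15 16 0 10 17 7 8 11 3

Derivation:
Char counts: '$':1, '0':3, '1':5, 'a':3, 'c':2, 'd':4
C (first-col start): C('$')=0, C('0')=1, C('1')=4, C('a')=9, C('c')=12, C('d')=14
L[0]='d': occ=0, LF[0]=C('d')+0=14+0=14
L[1]='1': occ=0, LF[1]=C('1')+0=4+0=4
L[2]='a': occ=0, LF[2]=C('a')+0=9+0=9
L[3]='0': occ=0, LF[3]=C('0')+0=1+0=1
L[4]='1': occ=1, LF[4]=C('1')+1=4+1=5
L[5]='c': occ=0, LF[5]=C('c')+0=12+0=12
L[6]='0': occ=1, LF[6]=C('0')+1=1+1=2
L[7]='1': occ=2, LF[7]=C('1')+2=4+2=6
L[8]='c': occ=1, LF[8]=C('c')+1=12+1=13
L[9]='d': occ=1, LF[9]=C('d')+1=14+1=15
L[10]='d': occ=2, LF[10]=C('d')+2=14+2=16
L[11]='$': occ=0, LF[11]=C('$')+0=0+0=0
L[12]='a': occ=1, LF[12]=C('a')+1=9+1=10
L[13]='d': occ=3, LF[13]=C('d')+3=14+3=17
L[14]='1': occ=3, LF[14]=C('1')+3=4+3=7
L[15]='1': occ=4, LF[15]=C('1')+4=4+4=8
L[16]='a': occ=2, LF[16]=C('a')+2=9+2=11
L[17]='0': occ=2, LF[17]=C('0')+2=1+2=3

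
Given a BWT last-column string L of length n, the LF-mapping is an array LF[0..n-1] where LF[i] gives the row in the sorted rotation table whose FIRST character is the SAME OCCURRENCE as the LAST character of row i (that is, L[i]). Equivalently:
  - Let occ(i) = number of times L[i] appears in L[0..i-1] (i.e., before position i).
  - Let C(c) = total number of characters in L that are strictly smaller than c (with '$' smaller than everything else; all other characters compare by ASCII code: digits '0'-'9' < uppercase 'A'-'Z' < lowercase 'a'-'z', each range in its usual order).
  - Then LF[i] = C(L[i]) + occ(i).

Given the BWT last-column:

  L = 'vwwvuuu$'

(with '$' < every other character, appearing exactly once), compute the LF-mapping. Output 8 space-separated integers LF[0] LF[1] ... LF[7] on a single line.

Answer: 4 6 7 5 1 2 3 0

Derivation:
Char counts: '$':1, 'u':3, 'v':2, 'w':2
C (first-col start): C('$')=0, C('u')=1, C('v')=4, C('w')=6
L[0]='v': occ=0, LF[0]=C('v')+0=4+0=4
L[1]='w': occ=0, LF[1]=C('w')+0=6+0=6
L[2]='w': occ=1, LF[2]=C('w')+1=6+1=7
L[3]='v': occ=1, LF[3]=C('v')+1=4+1=5
L[4]='u': occ=0, LF[4]=C('u')+0=1+0=1
L[5]='u': occ=1, LF[5]=C('u')+1=1+1=2
L[6]='u': occ=2, LF[6]=C('u')+2=1+2=3
L[7]='$': occ=0, LF[7]=C('$')+0=0+0=0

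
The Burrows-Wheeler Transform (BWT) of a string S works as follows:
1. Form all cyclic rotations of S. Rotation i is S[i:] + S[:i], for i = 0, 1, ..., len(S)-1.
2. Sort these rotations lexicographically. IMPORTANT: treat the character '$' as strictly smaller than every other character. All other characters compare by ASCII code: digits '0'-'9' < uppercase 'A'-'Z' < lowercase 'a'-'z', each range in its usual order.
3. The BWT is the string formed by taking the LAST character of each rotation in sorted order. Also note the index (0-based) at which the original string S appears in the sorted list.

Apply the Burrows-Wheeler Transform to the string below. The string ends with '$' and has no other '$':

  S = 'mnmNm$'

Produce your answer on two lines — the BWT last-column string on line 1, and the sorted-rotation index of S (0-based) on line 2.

Answer: mmNn$m
4

Derivation:
All 6 rotations (rotation i = S[i:]+S[:i]):
  rot[0] = mnmNm$
  rot[1] = nmNm$m
  rot[2] = mNm$mn
  rot[3] = Nm$mnm
  rot[4] = m$mnmN
  rot[5] = $mnmNm
Sorted (with $ < everything):
  sorted[0] = $mnmNm  (last char: 'm')
  sorted[1] = Nm$mnm  (last char: 'm')
  sorted[2] = m$mnmN  (last char: 'N')
  sorted[3] = mNm$mn  (last char: 'n')
  sorted[4] = mnmNm$  (last char: '$')
  sorted[5] = nmNm$m  (last char: 'm')
Last column: mmNn$m
Original string S is at sorted index 4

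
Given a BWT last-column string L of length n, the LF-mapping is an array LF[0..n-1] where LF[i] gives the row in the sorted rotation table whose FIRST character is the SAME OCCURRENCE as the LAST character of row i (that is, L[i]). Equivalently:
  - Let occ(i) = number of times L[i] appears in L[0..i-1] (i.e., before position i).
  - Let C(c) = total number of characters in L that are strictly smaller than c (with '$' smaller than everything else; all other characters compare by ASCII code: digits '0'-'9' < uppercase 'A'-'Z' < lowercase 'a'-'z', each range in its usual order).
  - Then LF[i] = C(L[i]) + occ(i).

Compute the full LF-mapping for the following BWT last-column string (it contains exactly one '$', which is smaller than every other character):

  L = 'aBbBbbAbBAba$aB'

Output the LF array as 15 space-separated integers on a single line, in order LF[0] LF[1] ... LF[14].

Answer: 7 3 10 4 11 12 1 13 5 2 14 8 0 9 6

Derivation:
Char counts: '$':1, 'A':2, 'B':4, 'a':3, 'b':5
C (first-col start): C('$')=0, C('A')=1, C('B')=3, C('a')=7, C('b')=10
L[0]='a': occ=0, LF[0]=C('a')+0=7+0=7
L[1]='B': occ=0, LF[1]=C('B')+0=3+0=3
L[2]='b': occ=0, LF[2]=C('b')+0=10+0=10
L[3]='B': occ=1, LF[3]=C('B')+1=3+1=4
L[4]='b': occ=1, LF[4]=C('b')+1=10+1=11
L[5]='b': occ=2, LF[5]=C('b')+2=10+2=12
L[6]='A': occ=0, LF[6]=C('A')+0=1+0=1
L[7]='b': occ=3, LF[7]=C('b')+3=10+3=13
L[8]='B': occ=2, LF[8]=C('B')+2=3+2=5
L[9]='A': occ=1, LF[9]=C('A')+1=1+1=2
L[10]='b': occ=4, LF[10]=C('b')+4=10+4=14
L[11]='a': occ=1, LF[11]=C('a')+1=7+1=8
L[12]='$': occ=0, LF[12]=C('$')+0=0+0=0
L[13]='a': occ=2, LF[13]=C('a')+2=7+2=9
L[14]='B': occ=3, LF[14]=C('B')+3=3+3=6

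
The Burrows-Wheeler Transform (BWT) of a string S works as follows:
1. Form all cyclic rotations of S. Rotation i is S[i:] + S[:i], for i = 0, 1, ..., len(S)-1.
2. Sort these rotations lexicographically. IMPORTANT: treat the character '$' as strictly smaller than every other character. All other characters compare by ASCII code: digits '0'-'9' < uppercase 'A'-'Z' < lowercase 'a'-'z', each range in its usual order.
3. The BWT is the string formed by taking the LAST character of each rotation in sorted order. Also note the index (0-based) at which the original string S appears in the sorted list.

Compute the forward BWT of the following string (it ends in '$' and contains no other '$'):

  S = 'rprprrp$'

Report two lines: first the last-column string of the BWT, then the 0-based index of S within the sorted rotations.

Answer: prrrr$pp
5

Derivation:
All 8 rotations (rotation i = S[i:]+S[:i]):
  rot[0] = rprprrp$
  rot[1] = prprrp$r
  rot[2] = rprrp$rp
  rot[3] = prrp$rpr
  rot[4] = rrp$rprp
  rot[5] = rp$rprpr
  rot[6] = p$rprprr
  rot[7] = $rprprrp
Sorted (with $ < everything):
  sorted[0] = $rprprrp  (last char: 'p')
  sorted[1] = p$rprprr  (last char: 'r')
  sorted[2] = prprrp$r  (last char: 'r')
  sorted[3] = prrp$rpr  (last char: 'r')
  sorted[4] = rp$rprpr  (last char: 'r')
  sorted[5] = rprprrp$  (last char: '$')
  sorted[6] = rprrp$rp  (last char: 'p')
  sorted[7] = rrp$rprp  (last char: 'p')
Last column: prrrr$pp
Original string S is at sorted index 5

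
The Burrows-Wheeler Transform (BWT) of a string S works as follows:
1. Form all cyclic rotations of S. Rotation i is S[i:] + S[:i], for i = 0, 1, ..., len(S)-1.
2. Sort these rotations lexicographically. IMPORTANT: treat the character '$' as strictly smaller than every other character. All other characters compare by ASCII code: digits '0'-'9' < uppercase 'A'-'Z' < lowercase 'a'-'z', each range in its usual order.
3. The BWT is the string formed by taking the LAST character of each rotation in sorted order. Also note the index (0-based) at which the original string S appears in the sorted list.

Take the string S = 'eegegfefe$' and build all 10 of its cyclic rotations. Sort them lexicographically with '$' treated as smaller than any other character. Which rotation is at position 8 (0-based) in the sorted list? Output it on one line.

Answer: gegfefe$ee

Derivation:
All 10 rotations (rotation i = S[i:]+S[:i]):
  rot[0] = eegegfefe$
  rot[1] = egegfefe$e
  rot[2] = gegfefe$ee
  rot[3] = egfefe$eeg
  rot[4] = gfefe$eege
  rot[5] = fefe$eegeg
  rot[6] = efe$eegegf
  rot[7] = fe$eegegfe
  rot[8] = e$eegegfef
  rot[9] = $eegegfefe
Sorted (with $ < everything):
  sorted[0] = $eegegfefe
  sorted[1] = e$eegegfef
  sorted[2] = eegegfefe$
  sorted[3] = efe$eegegf
  sorted[4] = egegfefe$e
  sorted[5] = egfefe$eeg
  sorted[6] = fe$eegegfe
  sorted[7] = fefe$eegeg
  sorted[8] = gegfefe$ee
  sorted[9] = gfefe$eege
sorted[8] = gegfefe$ee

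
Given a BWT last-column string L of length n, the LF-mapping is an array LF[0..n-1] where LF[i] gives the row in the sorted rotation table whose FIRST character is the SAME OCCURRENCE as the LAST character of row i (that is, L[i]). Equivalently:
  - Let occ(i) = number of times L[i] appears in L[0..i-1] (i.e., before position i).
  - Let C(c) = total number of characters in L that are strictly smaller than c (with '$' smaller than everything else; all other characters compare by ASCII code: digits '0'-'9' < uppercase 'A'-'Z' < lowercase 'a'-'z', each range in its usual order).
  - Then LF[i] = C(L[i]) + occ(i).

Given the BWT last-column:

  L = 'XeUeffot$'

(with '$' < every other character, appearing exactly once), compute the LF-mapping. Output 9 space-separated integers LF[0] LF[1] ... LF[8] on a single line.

Answer: 2 3 1 4 5 6 7 8 0

Derivation:
Char counts: '$':1, 'U':1, 'X':1, 'e':2, 'f':2, 'o':1, 't':1
C (first-col start): C('$')=0, C('U')=1, C('X')=2, C('e')=3, C('f')=5, C('o')=7, C('t')=8
L[0]='X': occ=0, LF[0]=C('X')+0=2+0=2
L[1]='e': occ=0, LF[1]=C('e')+0=3+0=3
L[2]='U': occ=0, LF[2]=C('U')+0=1+0=1
L[3]='e': occ=1, LF[3]=C('e')+1=3+1=4
L[4]='f': occ=0, LF[4]=C('f')+0=5+0=5
L[5]='f': occ=1, LF[5]=C('f')+1=5+1=6
L[6]='o': occ=0, LF[6]=C('o')+0=7+0=7
L[7]='t': occ=0, LF[7]=C('t')+0=8+0=8
L[8]='$': occ=0, LF[8]=C('$')+0=0+0=0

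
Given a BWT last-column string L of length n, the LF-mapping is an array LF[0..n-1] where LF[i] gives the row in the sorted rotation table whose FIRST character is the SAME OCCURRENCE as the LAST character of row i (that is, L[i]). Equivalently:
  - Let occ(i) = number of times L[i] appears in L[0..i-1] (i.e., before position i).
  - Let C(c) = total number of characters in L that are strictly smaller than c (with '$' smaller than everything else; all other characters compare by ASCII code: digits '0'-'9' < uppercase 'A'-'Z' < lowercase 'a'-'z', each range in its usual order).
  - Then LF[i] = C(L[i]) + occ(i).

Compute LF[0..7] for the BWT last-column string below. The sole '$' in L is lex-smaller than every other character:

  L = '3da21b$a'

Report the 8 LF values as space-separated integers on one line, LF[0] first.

Answer: 3 7 4 2 1 6 0 5

Derivation:
Char counts: '$':1, '1':1, '2':1, '3':1, 'a':2, 'b':1, 'd':1
C (first-col start): C('$')=0, C('1')=1, C('2')=2, C('3')=3, C('a')=4, C('b')=6, C('d')=7
L[0]='3': occ=0, LF[0]=C('3')+0=3+0=3
L[1]='d': occ=0, LF[1]=C('d')+0=7+0=7
L[2]='a': occ=0, LF[2]=C('a')+0=4+0=4
L[3]='2': occ=0, LF[3]=C('2')+0=2+0=2
L[4]='1': occ=0, LF[4]=C('1')+0=1+0=1
L[5]='b': occ=0, LF[5]=C('b')+0=6+0=6
L[6]='$': occ=0, LF[6]=C('$')+0=0+0=0
L[7]='a': occ=1, LF[7]=C('a')+1=4+1=5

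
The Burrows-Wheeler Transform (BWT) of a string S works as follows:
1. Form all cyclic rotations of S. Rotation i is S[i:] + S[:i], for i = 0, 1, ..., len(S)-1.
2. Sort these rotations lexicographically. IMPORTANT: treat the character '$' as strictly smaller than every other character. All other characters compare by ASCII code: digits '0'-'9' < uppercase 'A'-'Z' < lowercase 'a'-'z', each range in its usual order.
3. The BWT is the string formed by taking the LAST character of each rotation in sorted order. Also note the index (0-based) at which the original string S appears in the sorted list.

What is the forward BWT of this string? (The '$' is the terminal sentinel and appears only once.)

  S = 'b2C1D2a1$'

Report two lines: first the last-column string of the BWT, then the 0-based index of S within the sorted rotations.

All 9 rotations (rotation i = S[i:]+S[:i]):
  rot[0] = b2C1D2a1$
  rot[1] = 2C1D2a1$b
  rot[2] = C1D2a1$b2
  rot[3] = 1D2a1$b2C
  rot[4] = D2a1$b2C1
  rot[5] = 2a1$b2C1D
  rot[6] = a1$b2C1D2
  rot[7] = 1$b2C1D2a
  rot[8] = $b2C1D2a1
Sorted (with $ < everything):
  sorted[0] = $b2C1D2a1  (last char: '1')
  sorted[1] = 1$b2C1D2a  (last char: 'a')
  sorted[2] = 1D2a1$b2C  (last char: 'C')
  sorted[3] = 2C1D2a1$b  (last char: 'b')
  sorted[4] = 2a1$b2C1D  (last char: 'D')
  sorted[5] = C1D2a1$b2  (last char: '2')
  sorted[6] = D2a1$b2C1  (last char: '1')
  sorted[7] = a1$b2C1D2  (last char: '2')
  sorted[8] = b2C1D2a1$  (last char: '$')
Last column: 1aCbD212$
Original string S is at sorted index 8

Answer: 1aCbD212$
8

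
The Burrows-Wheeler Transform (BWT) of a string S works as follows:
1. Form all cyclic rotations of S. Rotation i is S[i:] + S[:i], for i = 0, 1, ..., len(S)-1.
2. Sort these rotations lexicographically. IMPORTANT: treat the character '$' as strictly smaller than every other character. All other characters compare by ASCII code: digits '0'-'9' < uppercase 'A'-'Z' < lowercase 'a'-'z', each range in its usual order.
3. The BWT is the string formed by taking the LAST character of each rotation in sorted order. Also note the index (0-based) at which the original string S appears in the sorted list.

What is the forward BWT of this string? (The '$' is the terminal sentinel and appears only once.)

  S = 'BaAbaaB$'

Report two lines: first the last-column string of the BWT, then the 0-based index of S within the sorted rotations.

All 8 rotations (rotation i = S[i:]+S[:i]):
  rot[0] = BaAbaaB$
  rot[1] = aAbaaB$B
  rot[2] = AbaaB$Ba
  rot[3] = baaB$BaA
  rot[4] = aaB$BaAb
  rot[5] = aB$BaAba
  rot[6] = B$BaAbaa
  rot[7] = $BaAbaaB
Sorted (with $ < everything):
  sorted[0] = $BaAbaaB  (last char: 'B')
  sorted[1] = AbaaB$Ba  (last char: 'a')
  sorted[2] = B$BaAbaa  (last char: 'a')
  sorted[3] = BaAbaaB$  (last char: '$')
  sorted[4] = aAbaaB$B  (last char: 'B')
  sorted[5] = aB$BaAba  (last char: 'a')
  sorted[6] = aaB$BaAb  (last char: 'b')
  sorted[7] = baaB$BaA  (last char: 'A')
Last column: Baa$BabA
Original string S is at sorted index 3

Answer: Baa$BabA
3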